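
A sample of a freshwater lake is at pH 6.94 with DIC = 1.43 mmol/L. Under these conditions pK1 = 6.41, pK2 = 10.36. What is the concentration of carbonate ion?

[CO3²⁻] = 0.420 μmol/L

α₂ = 1 / (1 + [H⁺]/K2 + [H⁺]²/(K1K2)) = 1 / (1 + 10^+3.42 + 10^+2.89)
   = 1 / (1 + 2630.3 + 776.25) = 1/3407.5 = 0.0002935
[CO3²⁻] = α₂ × DIC = 0.0002935 × 1.43 = 0.000420 mmol/L = 0.420 μmol/L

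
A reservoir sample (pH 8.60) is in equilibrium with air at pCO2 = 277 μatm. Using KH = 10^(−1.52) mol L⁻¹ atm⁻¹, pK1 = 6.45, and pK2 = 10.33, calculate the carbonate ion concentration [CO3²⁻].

[CO2*] = KH · pCO2 = 10^(−1.52) × 277×10^-6 = 8.365×10^-6 mol/L
α₀ = 1/(1 + K1/[H⁺] + K1K2/[H⁺]²) = 1/(1 + 10^+2.15 + 10^+0.42) = 0.006902
DIC = [CO2*]/α₀ = 8.365×10^-6 / 0.006902 = 1.212 mmol/L
[CO3²⁻] = α₂·DIC; α₂ = 0.01815, so [CO3²⁻] = 0.01815 × 1.212 = 0.0220 mmol/L

[CO3²⁻] = 0.0220 mmol/L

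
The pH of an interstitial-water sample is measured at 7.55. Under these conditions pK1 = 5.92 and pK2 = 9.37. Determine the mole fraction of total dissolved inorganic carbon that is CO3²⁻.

α₂ = 0.0146

α₂ = 1 / (1 + [H⁺]/K2 + [H⁺]²/(K1K2)) = 1 / (1 + 10^+1.82 + 10^+0.19)
   = 1 / (1 + 66.069 + 1.5488) = 1/68.618 = 0.01457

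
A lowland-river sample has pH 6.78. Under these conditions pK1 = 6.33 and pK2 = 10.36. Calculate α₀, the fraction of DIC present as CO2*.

α₀ = 1 / (1 + K1/[H⁺] + K1K2/[H⁺]²) = 1 / (1 + 10^+0.45 + 10^-3.13)
   = 1 / (1 + 2.8184 + 0.00074131) = 1/3.8191 = 0.2618

α₀ = 0.262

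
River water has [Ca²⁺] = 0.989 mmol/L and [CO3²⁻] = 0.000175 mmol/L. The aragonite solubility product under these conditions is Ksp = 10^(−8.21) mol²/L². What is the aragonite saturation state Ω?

Ω = 0.0281

Ksp = 10^(−8.21) = 6.166×10^-9
Ω = [Ca²⁺][CO3²⁻]/Ksp = (0.989×10^-3)(0.000175×10^-3) / 6.166×10^-9 = 0.0281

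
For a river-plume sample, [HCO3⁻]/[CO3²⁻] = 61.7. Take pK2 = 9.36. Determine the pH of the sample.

pH = 7.57

From K2 = [H⁺][CO3²⁻]/[HCO3⁻]:  pH = pK2 − log₁₀([HCO3⁻]/[CO3²⁻])
log₁₀(61.7) = +1.790
pH = 9.36 − (+1.790) = 7.57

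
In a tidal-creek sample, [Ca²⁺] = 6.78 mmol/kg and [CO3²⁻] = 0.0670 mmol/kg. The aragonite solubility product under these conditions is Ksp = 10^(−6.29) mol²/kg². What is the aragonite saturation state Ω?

Ω = 0.886

Ksp = 10^(−6.29) = 5.129×10^-7
Ω = [Ca²⁺][CO3²⁻]/Ksp = (6.78×10^-3)(0.0670×10^-3) / 5.129×10^-7 = 0.886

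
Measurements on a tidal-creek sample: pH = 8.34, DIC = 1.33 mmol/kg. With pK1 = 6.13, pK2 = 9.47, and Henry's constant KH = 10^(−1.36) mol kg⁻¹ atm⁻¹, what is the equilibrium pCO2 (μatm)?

pCO2 = 174 μatm

α₀ = 1 / (1 + K1/[H⁺] + K1K2/[H⁺]²) = 1 / (1 + 10^+2.21 + 10^+1.08)
   = 1 / (1 + 162.18 + 12.023) = 1/175.20 = 0.005708
[CO2*] = α₀ × DIC = 0.005708 × 1.33 = 0.007591 mmol/kg = 7.591 μmol/kg
pCO2 = [CO2*]/KH = 7.591×10^-6 / 4.365×10^-2 = 174 μatm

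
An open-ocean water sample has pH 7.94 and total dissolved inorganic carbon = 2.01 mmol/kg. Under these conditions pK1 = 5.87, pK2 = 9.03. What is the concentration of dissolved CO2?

[CO2*] = 15.7 μmol/kg

α₀ = 1 / (1 + K1/[H⁺] + K1K2/[H⁺]²) = 1 / (1 + 10^+2.07 + 10^+0.98)
   = 1 / (1 + 117.49 + 9.5499) = 1/128.04 = 0.007810
[CO2*] = α₀ × DIC = 0.007810 × 2.01 = 0.0157 mmol/kg = 15.7 μmol/kg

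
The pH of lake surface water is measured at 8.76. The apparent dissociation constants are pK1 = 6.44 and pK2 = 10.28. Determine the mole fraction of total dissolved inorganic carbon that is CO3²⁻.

α₂ = 1 / (1 + [H⁺]/K2 + [H⁺]²/(K1K2)) = 1 / (1 + 10^+1.52 + 10^-0.80)
   = 1 / (1 + 33.113 + 0.15849) = 1/34.272 = 0.02918

α₂ = 0.0292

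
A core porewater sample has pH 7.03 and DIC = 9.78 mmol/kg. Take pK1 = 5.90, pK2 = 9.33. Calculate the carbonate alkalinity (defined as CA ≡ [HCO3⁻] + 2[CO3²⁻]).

CA = 9.15 mmol/kg

CA = [HCO3⁻] + 2[CO3²⁻] = (α₁ + 2α₂)·DIC
At pH 7.03: [H⁺]/K1 = 10^-1.13 = 0.074131, K2/[H⁺] = 10^-2.30 = 0.0050119
α₁ = 1/(1 + 0.074131 + 0.0050119) = 1/1.0791 = 0.9267; α₂ = α₁·K2/[H⁺] = 0.004644
α₁ + 2α₂ = 0.9359
CA = 0.9359 × 9.78 = 9.15 mmol/kg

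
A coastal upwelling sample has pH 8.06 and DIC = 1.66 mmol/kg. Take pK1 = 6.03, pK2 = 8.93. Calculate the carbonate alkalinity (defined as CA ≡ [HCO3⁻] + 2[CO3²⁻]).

CA = 1.84 mmol/kg

CA = [HCO3⁻] + 2[CO3²⁻] = (α₁ + 2α₂)·DIC
At pH 8.06: [H⁺]/K1 = 10^-2.03 = 0.0093325, K2/[H⁺] = 10^-0.87 = 0.13490
α₁ = 1/(1 + 0.0093325 + 0.13490) = 1/1.1442 = 0.8740; α₂ = α₁·K2/[H⁺] = 0.1179
α₁ + 2α₂ = 1.1097
CA = 1.1097 × 1.66 = 1.84 mmol/kg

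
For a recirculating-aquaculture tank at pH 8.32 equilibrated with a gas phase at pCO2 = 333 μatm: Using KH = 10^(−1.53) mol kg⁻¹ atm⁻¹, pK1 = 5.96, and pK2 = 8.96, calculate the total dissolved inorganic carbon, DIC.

[CO2*] = KH · pCO2 = 10^(−1.53) × 333×10^-6 = 9.828×10^-6 mol/kg
α₀ = 1/(1 + K1/[H⁺] + K1K2/[H⁺]²) = 1/(1 + 10^+2.36 + 10^+1.72) = 0.003539
DIC = [CO2*]/α₀ = 9.828×10^-6 / 0.003539 = 2.78 mmol/kg

DIC = 2.78 mmol/kg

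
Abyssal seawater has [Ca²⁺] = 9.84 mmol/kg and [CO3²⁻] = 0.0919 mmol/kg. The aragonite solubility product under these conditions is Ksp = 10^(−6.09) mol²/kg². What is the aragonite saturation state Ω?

Ω = 1.11

Ksp = 10^(−6.09) = 8.128×10^-7
Ω = [Ca²⁺][CO3²⁻]/Ksp = (9.84×10^-3)(0.0919×10^-3) / 8.128×10^-7 = 1.11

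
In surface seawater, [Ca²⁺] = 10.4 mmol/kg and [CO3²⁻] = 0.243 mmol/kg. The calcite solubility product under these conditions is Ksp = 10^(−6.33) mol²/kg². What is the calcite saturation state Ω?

Ω = 5.40

Ksp = 10^(−6.33) = 4.677×10^-7
Ω = [Ca²⁺][CO3²⁻]/Ksp = (10.4×10^-3)(0.243×10^-3) / 4.677×10^-7 = 5.40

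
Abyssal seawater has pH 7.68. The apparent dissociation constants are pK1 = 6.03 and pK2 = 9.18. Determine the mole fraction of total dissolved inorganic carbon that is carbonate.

α₂ = 0.0300

α₂ = 1 / (1 + [H⁺]/K2 + [H⁺]²/(K1K2)) = 1 / (1 + 10^+1.50 + 10^-0.15)
   = 1 / (1 + 31.623 + 0.70795) = 1/33.331 = 0.03000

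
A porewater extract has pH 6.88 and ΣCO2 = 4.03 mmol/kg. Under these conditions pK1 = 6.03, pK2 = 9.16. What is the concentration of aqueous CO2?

α₀ = 1 / (1 + K1/[H⁺] + K1K2/[H⁺]²) = 1 / (1 + 10^+0.85 + 10^-1.43)
   = 1 / (1 + 7.0795 + 0.037154) = 1/8.1166 = 0.1232
[CO2*] = α₀ × DIC = 0.1232 × 4.03 = 0.497 mmol/kg

[CO2*] = 0.497 mmol/kg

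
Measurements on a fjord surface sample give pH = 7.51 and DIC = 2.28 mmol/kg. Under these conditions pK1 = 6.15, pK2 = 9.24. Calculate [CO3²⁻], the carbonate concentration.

α₂ = 1 / (1 + [H⁺]/K2 + [H⁺]²/(K1K2)) = 1 / (1 + 10^+1.73 + 10^+0.37)
   = 1 / (1 + 53.703 + 2.3442) = 1/57.047 = 0.01753
[CO3²⁻] = α₂ × DIC = 0.01753 × 2.28 = 0.0400 mmol/kg

[CO3²⁻] = 0.0400 mmol/kg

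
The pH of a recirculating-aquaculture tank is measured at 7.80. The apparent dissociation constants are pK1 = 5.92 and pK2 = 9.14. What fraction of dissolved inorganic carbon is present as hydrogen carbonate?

α₁ = 1 / (1 + [H⁺]/K1 + K2/[H⁺]) = 1 / (1 + 10^-1.88 + 10^-1.34)
   = 1 / (1 + 0.013183 + 0.045709) = 1/1.0589 = 0.9444

α₁ = 0.944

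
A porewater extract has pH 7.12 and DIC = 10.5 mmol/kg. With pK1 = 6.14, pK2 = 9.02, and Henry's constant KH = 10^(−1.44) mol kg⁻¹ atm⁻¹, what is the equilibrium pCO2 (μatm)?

α₀ = 1 / (1 + K1/[H⁺] + K1K2/[H⁺]²) = 1 / (1 + 10^+0.98 + 10^-0.92)
   = 1 / (1 + 9.5499 + 0.12023) = 1/10.670 = 0.09372
[CO2*] = α₀ × DIC = 0.09372 × 10.5 = 0.9841 mmol/kg
pCO2 = [CO2*]/KH = 9.841×10^-4 / 3.631×10^-2 = 2.71×10^4 μatm

pCO2 = 2.71×10^4 μatm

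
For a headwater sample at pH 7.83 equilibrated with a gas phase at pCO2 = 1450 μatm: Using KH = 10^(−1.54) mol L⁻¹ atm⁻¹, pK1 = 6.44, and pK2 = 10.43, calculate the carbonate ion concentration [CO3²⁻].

[CO3²⁻] = 2.58 μmol/L

[CO2*] = KH · pCO2 = 10^(−1.54) × 1450×10^-6 = 4.182×10^-5 mol/L
α₀ = 1/(1 + K1/[H⁺] + K1K2/[H⁺]²) = 1/(1 + 10^+1.39 + 10^-1.21) = 0.03905
DIC = [CO2*]/α₀ = 4.182×10^-5 / 0.03905 = 1.071 mmol/L
[CO3²⁻] = α₂·DIC; α₂ = 0.002408, so [CO3²⁻] = 0.002408 × 1.071 = 0.00258 mmol/L = 2.58 μmol/L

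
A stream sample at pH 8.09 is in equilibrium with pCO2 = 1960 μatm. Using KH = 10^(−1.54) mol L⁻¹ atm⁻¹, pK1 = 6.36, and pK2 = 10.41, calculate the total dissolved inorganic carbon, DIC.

[CO2*] = KH · pCO2 = 10^(−1.54) × 1960×10^-6 = 5.653×10^-5 mol/L
α₀ = 1/(1 + K1/[H⁺] + K1K2/[H⁺]²) = 1/(1 + 10^+1.73 + 10^-0.59) = 0.01819
DIC = [CO2*]/α₀ = 5.653×10^-5 / 0.01819 = 3.11 mmol/L

DIC = 3.11 mmol/L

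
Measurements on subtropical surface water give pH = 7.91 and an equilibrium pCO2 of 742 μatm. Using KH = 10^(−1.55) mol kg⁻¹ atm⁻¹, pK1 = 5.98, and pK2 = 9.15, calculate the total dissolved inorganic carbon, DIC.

[CO2*] = KH · pCO2 = 10^(−1.55) × 742×10^-6 = 2.091×10^-5 mol/kg
α₀ = 1/(1 + K1/[H⁺] + K1K2/[H⁺]²) = 1/(1 + 10^+1.93 + 10^+0.69) = 0.01099
DIC = [CO2*]/α₀ = 2.091×10^-5 / 0.01099 = 1.90 mmol/kg

DIC = 1.90 mmol/kg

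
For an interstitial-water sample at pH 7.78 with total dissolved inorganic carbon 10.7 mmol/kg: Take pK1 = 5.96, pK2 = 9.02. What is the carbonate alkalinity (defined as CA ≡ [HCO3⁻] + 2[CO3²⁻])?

CA = 11.1 mmol/kg

CA = [HCO3⁻] + 2[CO3²⁻] = (α₁ + 2α₂)·DIC
At pH 7.78: [H⁺]/K1 = 10^-1.82 = 0.015136, K2/[H⁺] = 10^-1.24 = 0.057544
α₁ = 1/(1 + 0.015136 + 0.057544) = 1/1.0727 = 0.9322; α₂ = α₁·K2/[H⁺] = 0.05365
α₁ + 2α₂ = 1.0395
CA = 1.0395 × 10.7 = 11.1 mmol/kg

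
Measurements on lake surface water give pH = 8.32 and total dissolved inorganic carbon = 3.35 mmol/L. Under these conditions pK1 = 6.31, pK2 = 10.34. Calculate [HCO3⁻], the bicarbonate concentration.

α₁ = 1 / (1 + [H⁺]/K1 + K2/[H⁺]) = 1 / (1 + 10^-2.01 + 10^-2.02)
   = 1 / (1 + 0.0097724 + 0.0095499) = 1/1.0193 = 0.9810
[HCO3⁻] = α₁ × DIC = 0.9810 × 3.35 = 3.29 mmol/L

[HCO3⁻] = 3.29 mmol/L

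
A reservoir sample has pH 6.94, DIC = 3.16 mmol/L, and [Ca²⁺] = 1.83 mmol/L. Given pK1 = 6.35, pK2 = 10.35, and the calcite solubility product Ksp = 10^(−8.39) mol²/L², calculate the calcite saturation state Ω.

Ω = 0.439

α₂ = 1 / (1 + [H⁺]/K2 + [H⁺]²/(K1K2)) = 1 / (1 + 10^+3.41 + 10^+2.82)
   = 1 / (1 + 2570.4 + 660.69) = 1/3232.1 = 0.0003094
[CO3²⁻] = α₂ × DIC = 0.0003094 × 3.16 = 0.0009777 mmol/L = 0.9777 μmol/L
Ksp = 10^(−8.39) = 4.074×10^-9
Ω = [Ca²⁺][CO3²⁻]/Ksp = (1.83×10^-3)(9.777×10^-7) / 4.074×10^-9 = 0.439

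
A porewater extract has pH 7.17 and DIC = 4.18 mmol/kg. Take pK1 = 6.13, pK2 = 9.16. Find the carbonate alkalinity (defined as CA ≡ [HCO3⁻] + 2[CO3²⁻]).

CA = 3.87 mmol/kg

CA = [HCO3⁻] + 2[CO3²⁻] = (α₁ + 2α₂)·DIC
At pH 7.17: [H⁺]/K1 = 10^-1.04 = 0.091201, K2/[H⁺] = 10^-1.99 = 0.010233
α₁ = 1/(1 + 0.091201 + 0.010233) = 1/1.1014 = 0.9079; α₂ = α₁·K2/[H⁺] = 0.009291
α₁ + 2α₂ = 0.9265
CA = 0.9265 × 4.18 = 3.87 mmol/kg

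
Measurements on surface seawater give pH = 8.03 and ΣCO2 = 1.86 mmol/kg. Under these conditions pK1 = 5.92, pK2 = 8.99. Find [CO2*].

α₀ = 1 / (1 + K1/[H⁺] + K1K2/[H⁺]²) = 1 / (1 + 10^+2.11 + 10^+1.15)
   = 1 / (1 + 128.82 + 14.125) = 1/143.95 = 0.006947
[CO2*] = α₀ × DIC = 0.006947 × 1.86 = 0.0129 mmol/kg = 12.9 μmol/kg

[CO2*] = 12.9 μmol/kg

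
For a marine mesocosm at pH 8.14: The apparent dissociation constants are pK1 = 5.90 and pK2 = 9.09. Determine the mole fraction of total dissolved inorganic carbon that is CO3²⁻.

α₂ = 0.100

α₂ = 1 / (1 + [H⁺]/K2 + [H⁺]²/(K1K2)) = 1 / (1 + 10^+0.95 + 10^-1.29)
   = 1 / (1 + 8.9125 + 0.051286) = 1/9.9638 = 0.1004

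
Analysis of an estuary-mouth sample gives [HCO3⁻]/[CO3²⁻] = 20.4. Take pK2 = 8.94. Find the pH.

From K2 = [H⁺][CO3²⁻]/[HCO3⁻]:  pH = pK2 − log₁₀([HCO3⁻]/[CO3²⁻])
log₁₀(20.4) = +1.310
pH = 8.94 − (+1.310) = 7.63

pH = 7.63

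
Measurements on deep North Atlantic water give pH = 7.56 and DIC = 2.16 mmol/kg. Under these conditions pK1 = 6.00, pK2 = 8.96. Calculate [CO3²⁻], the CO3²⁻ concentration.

[CO3²⁻] = 0.0806 mmol/kg

α₂ = 1 / (1 + [H⁺]/K2 + [H⁺]²/(K1K2)) = 1 / (1 + 10^+1.40 + 10^-0.16)
   = 1 / (1 + 25.119 + 0.69183) = 1/26.811 = 0.03730
[CO3²⁻] = α₂ × DIC = 0.03730 × 2.16 = 0.0806 mmol/kg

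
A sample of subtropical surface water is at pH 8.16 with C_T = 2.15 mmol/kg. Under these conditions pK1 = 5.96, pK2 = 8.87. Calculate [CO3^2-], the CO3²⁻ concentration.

[CO3²⁻] = 0.349 mmol/kg

α₂ = 1 / (1 + [H⁺]/K2 + [H⁺]²/(K1K2)) = 1 / (1 + 10^+0.71 + 10^-1.49)
   = 1 / (1 + 5.1286 + 0.032359) = 1/6.1610 = 0.1623
[CO3²⁻] = α₂ × DIC = 0.1623 × 2.15 = 0.349 mmol/kg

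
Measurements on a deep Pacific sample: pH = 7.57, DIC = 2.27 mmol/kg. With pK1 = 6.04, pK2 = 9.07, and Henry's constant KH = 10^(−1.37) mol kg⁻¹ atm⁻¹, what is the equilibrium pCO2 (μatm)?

α₀ = 1 / (1 + K1/[H⁺] + K1K2/[H⁺]²) = 1 / (1 + 10^+1.53 + 10^+0.03)
   = 1 / (1 + 33.884 + 1.0715) = 1/35.956 = 0.02781
[CO2*] = α₀ × DIC = 0.02781 × 2.27 = 0.06313 mmol/kg
pCO2 = [CO2*]/KH = 6.313×10^-5 / 4.266×10^-2 = 1480 μatm

pCO2 = 1480 μatm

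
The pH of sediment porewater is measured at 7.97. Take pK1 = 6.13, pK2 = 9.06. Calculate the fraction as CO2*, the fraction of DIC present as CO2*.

α₀ = 0.0132

α₀ = 1 / (1 + K1/[H⁺] + K1K2/[H⁺]²) = 1 / (1 + 10^+1.84 + 10^+0.75)
   = 1 / (1 + 69.183 + 5.6234) = 1/75.807 = 0.01319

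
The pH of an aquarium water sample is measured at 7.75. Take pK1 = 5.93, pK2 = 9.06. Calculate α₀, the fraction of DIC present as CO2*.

α₀ = 0.0142

α₀ = 1 / (1 + K1/[H⁺] + K1K2/[H⁺]²) = 1 / (1 + 10^+1.82 + 10^+0.51)
   = 1 / (1 + 66.069 + 3.2359) = 1/70.305 = 0.01422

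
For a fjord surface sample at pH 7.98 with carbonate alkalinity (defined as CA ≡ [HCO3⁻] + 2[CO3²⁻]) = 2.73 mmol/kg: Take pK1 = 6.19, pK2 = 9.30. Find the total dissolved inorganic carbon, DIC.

DIC = 2.65 mmol/kg

CA = [HCO3⁻] + 2[CO3²⁻] = (α₁ + 2α₂)·DIC
At pH 7.98: [H⁺]/K1 = 10^-1.79 = 0.016218, K2/[H⁺] = 10^-1.32 = 0.047863
α₁ = 1/(1 + 0.016218 + 0.047863) = 1/1.0641 = 0.9398; α₂ = α₁·K2/[H⁺] = 0.04498
α₁ + 2α₂ = 1.0297
DIC = CA / (α₁ + 2α₂) = 2.73 / 1.0297 = 2.65 mmol/kg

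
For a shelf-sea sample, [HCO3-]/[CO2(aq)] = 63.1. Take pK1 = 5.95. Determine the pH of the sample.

pH = 7.75

From K1 = [H⁺][HCO3-]/[CO2(aq)]:  pH = pK1 + log₁₀([HCO3-]/[CO2(aq)])
log₁₀(63.1) = +1.800
pH = 5.95 + (+1.800) = 7.75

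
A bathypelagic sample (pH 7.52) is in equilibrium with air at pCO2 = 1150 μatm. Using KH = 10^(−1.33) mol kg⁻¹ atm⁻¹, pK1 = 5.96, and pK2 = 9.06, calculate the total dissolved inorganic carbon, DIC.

[CO2*] = KH · pCO2 = 10^(−1.33) × 1150×10^-6 = 5.379×10^-5 mol/kg
α₀ = 1/(1 + K1/[H⁺] + K1K2/[H⁺]²) = 1/(1 + 10^+1.56 + 10^+0.02) = 0.02607
DIC = [CO2*]/α₀ = 5.379×10^-5 / 0.02607 = 2.06 mmol/kg

DIC = 2.06 mmol/kg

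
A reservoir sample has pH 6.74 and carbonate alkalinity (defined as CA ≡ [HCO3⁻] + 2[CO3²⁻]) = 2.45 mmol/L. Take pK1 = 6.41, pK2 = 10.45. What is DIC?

CA = [HCO3⁻] + 2[CO3²⁻] = (α₁ + 2α₂)·DIC
At pH 6.74: [H⁺]/K1 = 10^-0.33 = 0.46774, K2/[H⁺] = 10^-3.71 = 0.00019498
α₁ = 1/(1 + 0.46774 + 0.00019498) = 1/1.4679 = 0.6812; α₂ = α₁·K2/[H⁺] = 0.0001328
α₁ + 2α₂ = 0.6815
DIC = CA / (α₁ + 2α₂) = 2.45 / 0.6815 = 3.60 mmol/L

DIC = 3.60 mmol/L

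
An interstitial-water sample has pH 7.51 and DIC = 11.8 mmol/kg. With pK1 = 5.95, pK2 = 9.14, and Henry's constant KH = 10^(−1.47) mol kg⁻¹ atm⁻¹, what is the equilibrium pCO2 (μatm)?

α₀ = 1 / (1 + K1/[H⁺] + K1K2/[H⁺]²) = 1 / (1 + 10^+1.56 + 10^-0.07)
   = 1 / (1 + 36.308 + 0.85114) = 1/38.159 = 0.02621
[CO2*] = α₀ × DIC = 0.02621 × 11.8 = 0.3092 mmol/kg
pCO2 = [CO2*]/KH = 3.092×10^-4 / 3.388×10^-2 = 9130 μatm

pCO2 = 9130 μatm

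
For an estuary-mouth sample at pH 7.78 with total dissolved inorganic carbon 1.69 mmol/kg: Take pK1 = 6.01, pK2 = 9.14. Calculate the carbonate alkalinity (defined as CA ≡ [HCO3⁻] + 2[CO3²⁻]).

CA = 1.73 mmol/kg

CA = [HCO3⁻] + 2[CO3²⁻] = (α₁ + 2α₂)·DIC
At pH 7.78: [H⁺]/K1 = 10^-1.77 = 0.016982, K2/[H⁺] = 10^-1.36 = 0.043652
α₁ = 1/(1 + 0.016982 + 0.043652) = 1/1.0606 = 0.9428; α₂ = α₁·K2/[H⁺] = 0.04116
α₁ + 2α₂ = 1.0251
CA = 1.0251 × 1.69 = 1.73 mmol/kg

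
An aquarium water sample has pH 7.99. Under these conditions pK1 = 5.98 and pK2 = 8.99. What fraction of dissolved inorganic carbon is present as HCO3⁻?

α₁ = 0.901

α₁ = 1 / (1 + [H⁺]/K1 + K2/[H⁺]) = 1 / (1 + 10^-2.01 + 10^-1.00)
   = 1 / (1 + 0.0097724 + 0.10000) = 1/1.1098 = 0.9011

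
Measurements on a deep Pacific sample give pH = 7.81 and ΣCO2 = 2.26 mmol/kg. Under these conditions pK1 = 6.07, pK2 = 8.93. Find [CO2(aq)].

α₀ = 1 / (1 + K1/[H⁺] + K1K2/[H⁺]²) = 1 / (1 + 10^+1.74 + 10^+0.62)
   = 1 / (1 + 54.954 + 4.1687) = 1/60.123 = 0.01663
[CO2*] = α₀ × DIC = 0.01663 × 2.26 = 0.0376 mmol/kg

[CO2*] = 0.0376 mmol/kg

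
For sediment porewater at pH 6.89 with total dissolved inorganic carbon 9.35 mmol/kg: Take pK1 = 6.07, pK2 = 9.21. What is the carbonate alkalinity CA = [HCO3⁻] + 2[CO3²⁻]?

CA = 8.16 mmol/kg

CA = [HCO3⁻] + 2[CO3²⁻] = (α₁ + 2α₂)·DIC
At pH 6.89: [H⁺]/K1 = 10^-0.82 = 0.15136, K2/[H⁺] = 10^-2.32 = 0.0047863
α₁ = 1/(1 + 0.15136 + 0.0047863) = 1/1.1561 = 0.8649; α₂ = α₁·K2/[H⁺] = 0.004140
α₁ + 2α₂ = 0.8732
CA = 0.8732 × 9.35 = 8.16 mmol/kg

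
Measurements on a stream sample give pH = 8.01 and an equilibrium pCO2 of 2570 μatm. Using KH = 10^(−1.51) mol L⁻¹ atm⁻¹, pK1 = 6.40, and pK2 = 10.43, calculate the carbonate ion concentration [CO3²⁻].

[CO3²⁻] = 12.3 μmol/L

[CO2*] = KH · pCO2 = 10^(−1.51) × 2570×10^-6 = 7.942×10^-5 mol/L
α₀ = 1/(1 + K1/[H⁺] + K1K2/[H⁺]²) = 1/(1 + 10^+1.61 + 10^-0.81) = 0.02387
DIC = [CO2*]/α₀ = 7.942×10^-5 / 0.02387 = 3.327 mmol/L
[CO3²⁻] = α₂·DIC; α₂ = 0.003697, so [CO3²⁻] = 0.003697 × 3.327 = 0.0123 mmol/L = 12.3 μmol/L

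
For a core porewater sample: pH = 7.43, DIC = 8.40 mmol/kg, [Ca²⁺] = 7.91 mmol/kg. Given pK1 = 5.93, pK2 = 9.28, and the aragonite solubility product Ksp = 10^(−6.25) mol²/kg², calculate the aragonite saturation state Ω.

α₂ = 1 / (1 + [H⁺]/K2 + [H⁺]²/(K1K2)) = 1 / (1 + 10^+1.85 + 10^+0.35)
   = 1 / (1 + 70.795 + 2.2387) = 1/74.033 = 0.01351
[CO3²⁻] = α₂ × DIC = 0.01351 × 8.40 = 0.1135 mmol/kg
Ksp = 10^(−6.25) = 5.623×10^-7
Ω = [Ca²⁺][CO3²⁻]/Ksp = (7.91×10^-3)(1.135×10^-4) / 5.623×10^-7 = 1.60

Ω = 1.60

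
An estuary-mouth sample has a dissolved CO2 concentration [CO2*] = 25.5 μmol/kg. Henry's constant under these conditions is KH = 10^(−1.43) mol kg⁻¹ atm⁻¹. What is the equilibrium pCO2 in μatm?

pCO2 = 686 μatm

KH = 10^(−1.43) = 3.715×10^-2 mol kg⁻¹ atm⁻¹
pCO2 = [CO2*]/KH = 25.5×10^-6 / 3.715×10^-2 = 6.86×10^-4 atm = 686 μatm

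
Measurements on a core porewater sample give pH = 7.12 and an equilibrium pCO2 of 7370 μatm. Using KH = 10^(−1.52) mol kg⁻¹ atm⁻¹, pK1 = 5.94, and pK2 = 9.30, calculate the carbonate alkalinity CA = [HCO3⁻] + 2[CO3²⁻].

[CO2*] = KH · pCO2 = 10^(−1.52) × 7370×10^-6 = 2.226×10^-4 mol/kg
α₀ = 1/(1 + K1/[H⁺] + K1K2/[H⁺]²) = 1/(1 + 10^+1.18 + 10^-1.00) = 0.06159
DIC = [CO2*]/α₀ = 2.226×10^-4 / 0.06159 = 3.614 mmol/kg
CA = (α₁ + 2α₂)·DIC = (0.9322 + 2×0.006159) × 3.614 = 3.41 mmol/kg

CA = 3.41 mmol/kg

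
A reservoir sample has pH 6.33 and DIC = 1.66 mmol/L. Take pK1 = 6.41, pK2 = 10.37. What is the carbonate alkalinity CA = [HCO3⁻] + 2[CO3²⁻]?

CA = [HCO3⁻] + 2[CO3²⁻] = (α₁ + 2α₂)·DIC
At pH 6.33: [H⁺]/K1 = 10^0.08 = 1.2023, K2/[H⁺] = 10^-4.04 = 9.1201×10^-5
α₁ = 1/(1 + 1.2023 + 9.1201×10^-5) = 1/2.2024 = 0.4541; α₂ = α₁·K2/[H⁺] = 4.141×10^-5
α₁ + 2α₂ = 0.4541
CA = 0.4541 × 1.66 = 0.754 mmol/L

CA = 0.754 mmol/L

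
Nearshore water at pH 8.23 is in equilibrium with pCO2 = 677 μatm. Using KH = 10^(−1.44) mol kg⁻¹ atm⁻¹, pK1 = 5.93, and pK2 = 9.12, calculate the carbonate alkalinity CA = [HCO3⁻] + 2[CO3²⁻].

CA = 6.17 mmol/kg

[CO2*] = KH · pCO2 = 10^(−1.44) × 677×10^-6 = 2.458×10^-5 mol/kg
α₀ = 1/(1 + K1/[H⁺] + K1K2/[H⁺]²) = 1/(1 + 10^+2.30 + 10^+1.41) = 0.004420
DIC = [CO2*]/α₀ = 2.458×10^-5 / 0.004420 = 5.561 mmol/kg
CA = (α₁ + 2α₂)·DIC = (0.8820 + 2×0.1136) × 5.561 = 6.17 mmol/kg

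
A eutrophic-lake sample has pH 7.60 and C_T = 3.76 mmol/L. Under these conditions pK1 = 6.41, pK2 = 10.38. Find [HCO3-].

α₁ = 1 / (1 + [H⁺]/K1 + K2/[H⁺]) = 1 / (1 + 10^-1.19 + 10^-2.78)
   = 1 / (1 + 0.064565 + 0.0016596) = 1/1.0662 = 0.9379
[HCO3⁻] = α₁ × DIC = 0.9379 × 3.76 = 3.53 mmol/L

[HCO3⁻] = 3.53 mmol/L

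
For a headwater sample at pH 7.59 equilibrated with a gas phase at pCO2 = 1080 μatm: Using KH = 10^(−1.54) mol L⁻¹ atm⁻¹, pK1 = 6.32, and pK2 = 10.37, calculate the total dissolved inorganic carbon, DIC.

[CO2*] = KH · pCO2 = 10^(−1.54) × 1080×10^-6 = 3.115×10^-5 mol/L
α₀ = 1/(1 + K1/[H⁺] + K1K2/[H⁺]²) = 1/(1 + 10^+1.27 + 10^-1.51) = 0.05089
DIC = [CO2*]/α₀ = 3.115×10^-5 / 0.05089 = 0.612 mmol/L

DIC = 0.612 mmol/L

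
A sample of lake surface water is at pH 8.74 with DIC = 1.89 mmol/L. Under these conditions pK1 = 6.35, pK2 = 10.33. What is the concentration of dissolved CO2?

[CO2*] = 7.48 μmol/L

α₀ = 1 / (1 + K1/[H⁺] + K1K2/[H⁺]²) = 1 / (1 + 10^+2.39 + 10^+0.80)
   = 1 / (1 + 245.47 + 6.3096) = 1/252.78 = 0.003956
[CO2*] = α₀ × DIC = 0.003956 × 1.89 = 0.00748 mmol/L = 7.48 μmol/L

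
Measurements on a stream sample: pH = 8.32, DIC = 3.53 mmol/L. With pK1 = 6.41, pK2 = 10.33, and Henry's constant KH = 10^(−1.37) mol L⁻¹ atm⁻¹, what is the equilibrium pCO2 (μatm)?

α₀ = 1 / (1 + K1/[H⁺] + K1K2/[H⁺]²) = 1 / (1 + 10^+1.91 + 10^-0.10)
   = 1 / (1 + 81.283 + 0.79433) = 1/83.077 = 0.01204
[CO2*] = α₀ × DIC = 0.01204 × 3.53 = 0.04249 mmol/L
pCO2 = [CO2*]/KH = 4.249×10^-5 / 4.266×10^-2 = 996 μatm

pCO2 = 996 μatm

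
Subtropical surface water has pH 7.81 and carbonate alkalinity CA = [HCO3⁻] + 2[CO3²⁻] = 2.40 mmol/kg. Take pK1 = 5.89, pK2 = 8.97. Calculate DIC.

DIC = 2.28 mmol/kg

CA = [HCO3⁻] + 2[CO3²⁻] = (α₁ + 2α₂)·DIC
At pH 7.81: [H⁺]/K1 = 10^-1.92 = 0.012023, K2/[H⁺] = 10^-1.16 = 0.069183
α₁ = 1/(1 + 0.012023 + 0.069183) = 1/1.0812 = 0.9249; α₂ = α₁·K2/[H⁺] = 0.06399
α₁ + 2α₂ = 1.0529
DIC = CA / (α₁ + 2α₂) = 2.40 / 1.0529 = 2.28 mmol/kg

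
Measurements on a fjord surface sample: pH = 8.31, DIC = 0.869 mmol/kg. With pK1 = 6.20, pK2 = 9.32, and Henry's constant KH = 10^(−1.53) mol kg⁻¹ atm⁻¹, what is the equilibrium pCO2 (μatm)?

α₀ = 1 / (1 + K1/[H⁺] + K1K2/[H⁺]²) = 1 / (1 + 10^+2.11 + 10^+1.10)
   = 1 / (1 + 128.82 + 12.589) = 1/142.41 = 0.007022
[CO2*] = α₀ × DIC = 0.007022 × 0.869 = 0.006102 mmol/kg = 6.102 μmol/kg
pCO2 = [CO2*]/KH = 6.102×10^-6 / 2.951×10^-2 = 207 μatm

pCO2 = 207 μatm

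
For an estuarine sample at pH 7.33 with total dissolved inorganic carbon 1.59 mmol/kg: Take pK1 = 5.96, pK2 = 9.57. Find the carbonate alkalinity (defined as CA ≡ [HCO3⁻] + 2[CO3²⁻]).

CA = [HCO3⁻] + 2[CO3²⁻] = (α₁ + 2α₂)·DIC
At pH 7.33: [H⁺]/K1 = 10^-1.37 = 0.042658, K2/[H⁺] = 10^-2.24 = 0.0057544
α₁ = 1/(1 + 0.042658 + 0.0057544) = 1/1.0484 = 0.9538; α₂ = α₁·K2/[H⁺] = 0.005489
α₁ + 2α₂ = 0.9648
CA = 0.9648 × 1.59 = 1.53 mmol/kg

CA = 1.53 mmol/kg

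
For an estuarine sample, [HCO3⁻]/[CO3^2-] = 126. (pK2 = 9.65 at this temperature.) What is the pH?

pH = 7.55

From K2 = [H⁺][CO3^2-]/[HCO3⁻]:  pH = pK2 − log₁₀([HCO3⁻]/[CO3^2-])
log₁₀(126) = +2.100
pH = 9.65 − (+2.100) = 7.55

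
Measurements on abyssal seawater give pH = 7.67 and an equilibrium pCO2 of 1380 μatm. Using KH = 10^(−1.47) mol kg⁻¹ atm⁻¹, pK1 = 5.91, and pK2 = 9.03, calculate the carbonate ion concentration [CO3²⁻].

[CO3²⁻] = 0.117 mmol/kg

[CO2*] = KH · pCO2 = 10^(−1.47) × 1380×10^-6 = 4.676×10^-5 mol/kg
α₀ = 1/(1 + K1/[H⁺] + K1K2/[H⁺]²) = 1/(1 + 10^+1.76 + 10^+0.40) = 0.01638
DIC = [CO2*]/α₀ = 4.676×10^-5 / 0.01638 = 2.855 mmol/kg
[CO3²⁻] = α₂·DIC; α₂ = 0.04114, so [CO3²⁻] = 0.04114 × 2.855 = 0.117 mmol/kg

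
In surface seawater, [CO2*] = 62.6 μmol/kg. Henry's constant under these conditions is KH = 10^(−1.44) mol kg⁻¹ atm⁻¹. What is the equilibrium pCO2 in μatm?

KH = 10^(−1.44) = 3.631×10^-2 mol kg⁻¹ atm⁻¹
pCO2 = [CO2*]/KH = 62.6×10^-6 / 3.631×10^-2 = 1.72×10^-3 atm = 1720 μatm

pCO2 = 1720 μatm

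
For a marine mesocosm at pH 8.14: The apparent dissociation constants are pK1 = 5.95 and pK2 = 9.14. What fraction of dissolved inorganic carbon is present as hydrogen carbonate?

α₁ = 1 / (1 + [H⁺]/K1 + K2/[H⁺]) = 1 / (1 + 10^-2.19 + 10^-1.00)
   = 1 / (1 + 0.0064565 + 0.10000) = 1/1.1065 = 0.9038

α₁ = 0.904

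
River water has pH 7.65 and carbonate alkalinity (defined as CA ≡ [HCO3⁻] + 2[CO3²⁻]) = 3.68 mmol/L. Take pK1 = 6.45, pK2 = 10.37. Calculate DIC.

CA = [HCO3⁻] + 2[CO3²⁻] = (α₁ + 2α₂)·DIC
At pH 7.65: [H⁺]/K1 = 10^-1.20 = 0.063096, K2/[H⁺] = 10^-2.72 = 0.0019055
α₁ = 1/(1 + 0.063096 + 0.0019055) = 1/1.0650 = 0.9390; α₂ = α₁·K2/[H⁺] = 0.001789
α₁ + 2α₂ = 0.9425
DIC = CA / (α₁ + 2α₂) = 3.68 / 0.9425 = 3.90 mmol/L

DIC = 3.90 mmol/L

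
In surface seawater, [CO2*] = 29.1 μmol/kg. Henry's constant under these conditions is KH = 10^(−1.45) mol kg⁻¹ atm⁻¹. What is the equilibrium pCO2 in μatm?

pCO2 = 820 μatm

KH = 10^(−1.45) = 3.548×10^-2 mol kg⁻¹ atm⁻¹
pCO2 = [CO2*]/KH = 29.1×10^-6 / 3.548×10^-2 = 8.20×10^-4 atm = 820 μatm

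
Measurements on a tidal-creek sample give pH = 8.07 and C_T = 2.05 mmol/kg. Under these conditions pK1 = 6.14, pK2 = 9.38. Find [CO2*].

α₀ = 1 / (1 + K1/[H⁺] + K1K2/[H⁺]²) = 1 / (1 + 10^+1.93 + 10^+0.62)
   = 1 / (1 + 85.114 + 4.1687) = 1/90.282 = 0.01108
[CO2*] = α₀ × DIC = 0.01108 × 2.05 = 0.0227 mmol/kg

[CO2*] = 0.0227 mmol/kg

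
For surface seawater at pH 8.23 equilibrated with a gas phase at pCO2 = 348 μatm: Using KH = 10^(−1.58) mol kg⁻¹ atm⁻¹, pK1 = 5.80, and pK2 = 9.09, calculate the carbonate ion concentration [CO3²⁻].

[CO2*] = KH · pCO2 = 10^(−1.58) × 348×10^-6 = 9.153×10^-6 mol/kg
α₀ = 1/(1 + K1/[H⁺] + K1K2/[H⁺]²) = 1/(1 + 10^+2.43 + 10^+1.57) = 0.003254
DIC = [CO2*]/α₀ = 9.153×10^-6 / 0.003254 = 2.813 mmol/kg
[CO3²⁻] = α₂·DIC; α₂ = 0.1209, so [CO3²⁻] = 0.1209 × 2.813 = 0.340 mmol/kg

[CO3²⁻] = 0.340 mmol/kg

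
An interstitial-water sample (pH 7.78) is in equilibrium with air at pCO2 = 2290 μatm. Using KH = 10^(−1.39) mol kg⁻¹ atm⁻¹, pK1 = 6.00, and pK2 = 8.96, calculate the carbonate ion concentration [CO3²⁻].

[CO3²⁻] = 0.371 mmol/kg

[CO2*] = KH · pCO2 = 10^(−1.39) × 2290×10^-6 = 9.329×10^-5 mol/kg
α₀ = 1/(1 + K1/[H⁺] + K1K2/[H⁺]²) = 1/(1 + 10^+1.78 + 10^+0.60) = 0.01533
DIC = [CO2*]/α₀ = 9.329×10^-5 / 0.01533 = 6.086 mmol/kg
[CO3²⁻] = α₂·DIC; α₂ = 0.06102, so [CO3²⁻] = 0.06102 × 6.086 = 0.371 mmol/kg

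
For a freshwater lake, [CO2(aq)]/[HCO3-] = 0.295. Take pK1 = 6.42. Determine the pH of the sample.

pH = 6.95

From K1 = [H⁺][HCO3-]/[CO2(aq)]:  pH = pK1 − log₁₀([CO2(aq)]/[HCO3-])
log₁₀(0.295) = -0.530
pH = 6.42 − (-0.530) = 6.95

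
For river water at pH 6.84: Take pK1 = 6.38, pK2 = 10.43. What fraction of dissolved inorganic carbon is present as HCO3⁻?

α₁ = 1 / (1 + [H⁺]/K1 + K2/[H⁺]) = 1 / (1 + 10^-0.46 + 10^-3.59)
   = 1 / (1 + 0.34674 + 0.00025704) = 1/1.3470 = 0.7424

α₁ = 0.742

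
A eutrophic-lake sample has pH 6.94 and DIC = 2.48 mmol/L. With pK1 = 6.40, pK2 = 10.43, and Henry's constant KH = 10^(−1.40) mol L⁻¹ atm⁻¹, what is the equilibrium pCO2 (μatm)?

pCO2 = 1.39×10^4 μatm

α₀ = 1 / (1 + K1/[H⁺] + K1K2/[H⁺]²) = 1 / (1 + 10^+0.54 + 10^-2.95)
   = 1 / (1 + 3.4674 + 0.0011220) = 1/4.4685 = 0.2238
[CO2*] = α₀ × DIC = 0.2238 × 2.48 = 0.5550 mmol/L
pCO2 = [CO2*]/KH = 5.550×10^-4 / 3.981×10^-2 = 1.39×10^4 μatm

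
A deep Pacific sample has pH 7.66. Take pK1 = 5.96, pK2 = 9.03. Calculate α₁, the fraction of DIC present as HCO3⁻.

α₁ = 0.941

α₁ = 1 / (1 + [H⁺]/K1 + K2/[H⁺]) = 1 / (1 + 10^-1.70 + 10^-1.37)
   = 1 / (1 + 0.019953 + 0.042658) = 1/1.0626 = 0.9411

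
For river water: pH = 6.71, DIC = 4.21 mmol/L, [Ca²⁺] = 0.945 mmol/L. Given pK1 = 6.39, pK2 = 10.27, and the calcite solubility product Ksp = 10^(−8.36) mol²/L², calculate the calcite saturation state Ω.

α₂ = 1 / (1 + [H⁺]/K2 + [H⁺]²/(K1K2)) = 1 / (1 + 10^+3.56 + 10^+3.24)
   = 1 / (1 + 3630.8 + 1737.8) = 1/5369.6 = 0.0001862
[CO3²⁻] = α₂ × DIC = 0.0001862 × 4.21 = 0.0007840 mmol/L = 0.7840 μmol/L
Ksp = 10^(−8.36) = 4.365×10^-9
Ω = [Ca²⁺][CO3²⁻]/Ksp = (0.945×10^-3)(7.840×10^-7) / 4.365×10^-9 = 0.170

Ω = 0.170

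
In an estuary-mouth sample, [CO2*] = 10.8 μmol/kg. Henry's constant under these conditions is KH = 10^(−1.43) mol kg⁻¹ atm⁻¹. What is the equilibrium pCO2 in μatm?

pCO2 = 291 μatm

KH = 10^(−1.43) = 3.715×10^-2 mol kg⁻¹ atm⁻¹
pCO2 = [CO2*]/KH = 10.8×10^-6 / 3.715×10^-2 = 2.91×10^-4 atm = 291 μatm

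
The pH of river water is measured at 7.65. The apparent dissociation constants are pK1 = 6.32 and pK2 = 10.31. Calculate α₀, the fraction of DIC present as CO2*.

α₀ = 1 / (1 + K1/[H⁺] + K1K2/[H⁺]²) = 1 / (1 + 10^+1.33 + 10^-1.33)
   = 1 / (1 + 21.380 + 0.046774) = 1/22.426 = 0.04459

α₀ = 0.0446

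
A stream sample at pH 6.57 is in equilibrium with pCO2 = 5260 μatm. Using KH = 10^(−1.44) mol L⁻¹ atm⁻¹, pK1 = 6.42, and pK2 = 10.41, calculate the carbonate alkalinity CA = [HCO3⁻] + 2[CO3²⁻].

[CO2*] = KH · pCO2 = 10^(−1.44) × 5260×10^-6 = 1.910×10^-4 mol/L
α₀ = 1/(1 + K1/[H⁺] + K1K2/[H⁺]²) = 1/(1 + 10^+0.15 + 10^-3.69) = 0.4145
DIC = [CO2*]/α₀ = 1.910×10^-4 / 0.4145 = 0.4608 mmol/L
CA = (α₁ + 2α₂)·DIC = (0.5854 + 2×8.462×10^-5) × 0.4608 = 0.270 mmol/L

CA = 0.270 mmol/L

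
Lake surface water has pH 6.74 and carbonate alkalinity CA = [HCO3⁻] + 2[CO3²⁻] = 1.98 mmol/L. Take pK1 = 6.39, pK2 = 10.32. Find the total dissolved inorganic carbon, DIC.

CA = [HCO3⁻] + 2[CO3²⁻] = (α₁ + 2α₂)·DIC
At pH 6.74: [H⁺]/K1 = 10^-0.35 = 0.44668, K2/[H⁺] = 10^-3.58 = 0.00026303
α₁ = 1/(1 + 0.44668 + 0.00026303) = 1/1.4469 = 0.6911; α₂ = α₁·K2/[H⁺] = 0.0001818
α₁ + 2α₂ = 0.6915
DIC = CA / (α₁ + 2α₂) = 1.98 / 0.6915 = 2.86 mmol/L

DIC = 2.86 mmol/L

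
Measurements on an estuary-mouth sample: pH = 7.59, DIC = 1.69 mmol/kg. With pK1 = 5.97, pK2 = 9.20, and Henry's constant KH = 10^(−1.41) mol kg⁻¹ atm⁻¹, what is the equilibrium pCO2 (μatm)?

pCO2 = 994 μatm

α₀ = 1 / (1 + K1/[H⁺] + K1K2/[H⁺]²) = 1 / (1 + 10^+1.62 + 10^+0.01)
   = 1 / (1 + 41.687 + 1.0233) = 1/43.710 = 0.02288
[CO2*] = α₀ × DIC = 0.02288 × 1.69 = 0.03866 mmol/kg
pCO2 = [CO2*]/KH = 3.866×10^-5 / 3.890×10^-2 = 994 μatm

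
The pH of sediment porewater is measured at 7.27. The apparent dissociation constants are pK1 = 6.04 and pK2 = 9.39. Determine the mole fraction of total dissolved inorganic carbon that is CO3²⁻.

α₂ = 0.00711

α₂ = 1 / (1 + [H⁺]/K2 + [H⁺]²/(K1K2)) = 1 / (1 + 10^+2.12 + 10^+0.89)
   = 1 / (1 + 131.83 + 7.7625) = 1/140.59 = 0.007113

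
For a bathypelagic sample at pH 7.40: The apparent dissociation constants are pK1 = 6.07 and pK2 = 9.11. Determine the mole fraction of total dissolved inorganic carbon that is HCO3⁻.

α₁ = 0.938

α₁ = 1 / (1 + [H⁺]/K1 + K2/[H⁺]) = 1 / (1 + 10^-1.33 + 10^-1.71)
   = 1 / (1 + 0.046774 + 0.019498) = 1/1.0663 = 0.9378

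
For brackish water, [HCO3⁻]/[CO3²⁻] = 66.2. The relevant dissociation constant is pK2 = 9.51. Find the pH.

From K2 = [H⁺][CO3²⁻]/[HCO3⁻]:  pH = pK2 − log₁₀([HCO3⁻]/[CO3²⁻])
log₁₀(66.2) = +1.821
pH = 9.51 − (+1.821) = 7.69

pH = 7.69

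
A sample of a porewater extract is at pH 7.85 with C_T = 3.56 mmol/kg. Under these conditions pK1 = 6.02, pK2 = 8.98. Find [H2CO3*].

[CO2*] = 0.0484 mmol/kg

α₀ = 1 / (1 + K1/[H⁺] + K1K2/[H⁺]²) = 1 / (1 + 10^+1.83 + 10^+0.70)
   = 1 / (1 + 67.608 + 5.0119) = 1/73.620 = 0.01358
[CO2*] = α₀ × DIC = 0.01358 × 3.56 = 0.0484 mmol/kg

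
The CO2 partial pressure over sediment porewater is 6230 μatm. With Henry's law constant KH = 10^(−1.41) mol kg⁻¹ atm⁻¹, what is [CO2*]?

[CO2*] = 242 μmol/kg

KH = 10^(−1.41) = 3.890×10^-2 mol kg⁻¹ atm⁻¹
[CO2*] = KH · pCO2 = 3.890×10^-2 × 6230×10^-6 atm = 2.42×10^-4 mol/kg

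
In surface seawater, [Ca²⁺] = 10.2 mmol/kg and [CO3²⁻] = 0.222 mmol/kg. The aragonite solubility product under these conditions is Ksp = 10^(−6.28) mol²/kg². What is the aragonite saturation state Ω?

Ksp = 10^(−6.28) = 5.248×10^-7
Ω = [Ca²⁺][CO3²⁻]/Ksp = (10.2×10^-3)(0.222×10^-3) / 5.248×10^-7 = 4.31

Ω = 4.31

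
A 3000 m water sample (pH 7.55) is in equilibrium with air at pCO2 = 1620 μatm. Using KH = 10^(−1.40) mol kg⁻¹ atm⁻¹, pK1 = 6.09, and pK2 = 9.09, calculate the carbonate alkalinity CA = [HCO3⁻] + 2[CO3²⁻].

[CO2*] = KH · pCO2 = 10^(−1.40) × 1620×10^-6 = 6.449×10^-5 mol/kg
α₀ = 1/(1 + K1/[H⁺] + K1K2/[H⁺]²) = 1/(1 + 10^+1.46 + 10^-0.08) = 0.03260
DIC = [CO2*]/α₀ = 6.449×10^-5 / 0.03260 = 1.978 mmol/kg
CA = (α₁ + 2α₂)·DIC = (0.9403 + 2×0.02712) × 1.978 = 1.97 mmol/kg

CA = 1.97 mmol/kg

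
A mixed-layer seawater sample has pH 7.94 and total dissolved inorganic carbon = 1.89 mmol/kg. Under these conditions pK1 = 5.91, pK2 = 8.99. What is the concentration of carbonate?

[CO3²⁻] = 0.153 mmol/kg

α₂ = 1 / (1 + [H⁺]/K2 + [H⁺]²/(K1K2)) = 1 / (1 + 10^+1.05 + 10^-0.98)
   = 1 / (1 + 11.220 + 0.10471) = 1/12.325 = 0.08114
[CO3²⁻] = α₂ × DIC = 0.08114 × 1.89 = 0.153 mmol/kg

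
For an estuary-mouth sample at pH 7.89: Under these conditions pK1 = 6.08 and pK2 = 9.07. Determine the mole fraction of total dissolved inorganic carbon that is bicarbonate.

α₁ = 1 / (1 + [H⁺]/K1 + K2/[H⁺]) = 1 / (1 + 10^-1.81 + 10^-1.18)
   = 1 / (1 + 0.015488 + 0.066069) = 1/1.0816 = 0.9246

α₁ = 0.925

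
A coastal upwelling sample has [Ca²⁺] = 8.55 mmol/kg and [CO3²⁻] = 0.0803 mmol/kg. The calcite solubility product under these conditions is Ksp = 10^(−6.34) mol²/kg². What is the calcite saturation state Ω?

Ω = 1.50

Ksp = 10^(−6.34) = 4.571×10^-7
Ω = [Ca²⁺][CO3²⁻]/Ksp = (8.55×10^-3)(0.0803×10^-3) / 4.571×10^-7 = 1.50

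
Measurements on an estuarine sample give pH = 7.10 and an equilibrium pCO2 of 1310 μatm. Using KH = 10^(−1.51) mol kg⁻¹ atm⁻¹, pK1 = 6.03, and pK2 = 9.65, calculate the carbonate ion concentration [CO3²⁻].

[CO3²⁻] = 1.34 μmol/kg

[CO2*] = KH · pCO2 = 10^(−1.51) × 1310×10^-6 = 4.048×10^-5 mol/kg
α₀ = 1/(1 + K1/[H⁺] + K1K2/[H⁺]²) = 1/(1 + 10^+1.07 + 10^-1.48) = 0.07823
DIC = [CO2*]/α₀ = 4.048×10^-5 / 0.07823 = 0.5175 mmol/kg
[CO3²⁻] = α₂·DIC; α₂ = 0.002591, so [CO3²⁻] = 0.002591 × 0.5175 = 0.00134 mmol/kg = 1.34 μmol/kg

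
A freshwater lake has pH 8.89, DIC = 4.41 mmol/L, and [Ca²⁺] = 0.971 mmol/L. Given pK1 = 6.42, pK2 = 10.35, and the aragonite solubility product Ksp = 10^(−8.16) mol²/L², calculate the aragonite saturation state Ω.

Ω = 20.7

α₂ = 1 / (1 + [H⁺]/K2 + [H⁺]²/(K1K2)) = 1 / (1 + 10^+1.46 + 10^-1.01)
   = 1 / (1 + 28.840 + 0.097724) = 1/29.938 = 0.03340
[CO3²⁻] = α₂ × DIC = 0.03340 × 4.41 = 0.1473 mmol/L
Ksp = 10^(−8.16) = 6.918×10^-9
Ω = [Ca²⁺][CO3²⁻]/Ksp = (0.971×10^-3)(1.473×10^-4) / 6.918×10^-9 = 20.7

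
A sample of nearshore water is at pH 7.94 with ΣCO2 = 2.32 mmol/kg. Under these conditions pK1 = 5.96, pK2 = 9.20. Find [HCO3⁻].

α₁ = 1 / (1 + [H⁺]/K1 + K2/[H⁺]) = 1 / (1 + 10^-1.98 + 10^-1.26)
   = 1 / (1 + 0.010471 + 0.054954) = 1/1.0654 = 0.9386
[HCO3⁻] = α₁ × DIC = 0.9386 × 2.32 = 2.18 mmol/kg

[HCO3⁻] = 2.18 mmol/kg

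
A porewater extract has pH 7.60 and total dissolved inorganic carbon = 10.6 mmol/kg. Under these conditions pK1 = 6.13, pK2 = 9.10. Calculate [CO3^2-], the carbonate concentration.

[CO3²⁻] = 0.315 mmol/kg

α₂ = 1 / (1 + [H⁺]/K2 + [H⁺]²/(K1K2)) = 1 / (1 + 10^+1.50 + 10^+0.03)
   = 1 / (1 + 31.623 + 1.0715) = 1/33.694 = 0.02968
[CO3²⁻] = α₂ × DIC = 0.02968 × 10.6 = 0.315 mmol/kg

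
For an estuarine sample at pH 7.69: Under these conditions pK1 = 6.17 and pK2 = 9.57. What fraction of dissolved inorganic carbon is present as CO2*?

α₀ = 0.0289

α₀ = 1 / (1 + K1/[H⁺] + K1K2/[H⁺]²) = 1 / (1 + 10^+1.52 + 10^-0.36)
   = 1 / (1 + 33.113 + 0.43652) = 1/34.550 = 0.02894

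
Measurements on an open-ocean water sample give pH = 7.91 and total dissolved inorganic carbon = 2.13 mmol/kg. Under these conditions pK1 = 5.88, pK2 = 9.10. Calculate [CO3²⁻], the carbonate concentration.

α₂ = 1 / (1 + [H⁺]/K2 + [H⁺]²/(K1K2)) = 1 / (1 + 10^+1.19 + 10^-0.84)
   = 1 / (1 + 15.488 + 0.14454) = 1/16.633 = 0.06012
[CO3²⁻] = α₂ × DIC = 0.06012 × 2.13 = 0.128 mmol/kg

[CO3²⁻] = 0.128 mmol/kg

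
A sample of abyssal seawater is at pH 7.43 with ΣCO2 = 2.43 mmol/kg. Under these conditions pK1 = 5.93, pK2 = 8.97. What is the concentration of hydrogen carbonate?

α₁ = 1 / (1 + [H⁺]/K1 + K2/[H⁺]) = 1 / (1 + 10^-1.50 + 10^-1.54)
   = 1 / (1 + 0.031623 + 0.028840) = 1/1.0605 = 0.9430
[HCO3⁻] = α₁ × DIC = 0.9430 × 2.43 = 2.29 mmol/kg

[HCO3⁻] = 2.29 mmol/kg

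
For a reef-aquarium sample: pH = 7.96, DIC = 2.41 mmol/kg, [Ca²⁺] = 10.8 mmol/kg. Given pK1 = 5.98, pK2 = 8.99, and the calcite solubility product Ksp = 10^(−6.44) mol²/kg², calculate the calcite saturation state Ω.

Ω = 6.06

α₂ = 1 / (1 + [H⁺]/K2 + [H⁺]²/(K1K2)) = 1 / (1 + 10^+1.03 + 10^-0.95)
   = 1 / (1 + 10.715 + 0.11220) = 1/11.827 = 0.08455
[CO3²⁻] = α₂ × DIC = 0.08455 × 2.41 = 0.2038 mmol/kg
Ksp = 10^(−6.44) = 3.631×10^-7
Ω = [Ca²⁺][CO3²⁻]/Ksp = (10.8×10^-3)(2.038×10^-4) / 3.631×10^-7 = 6.06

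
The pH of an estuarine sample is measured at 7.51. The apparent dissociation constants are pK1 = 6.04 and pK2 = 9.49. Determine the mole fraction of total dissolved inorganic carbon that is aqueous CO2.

α₀ = 1 / (1 + K1/[H⁺] + K1K2/[H⁺]²) = 1 / (1 + 10^+1.47 + 10^-0.51)
   = 1 / (1 + 29.512 + 0.30903) = 1/30.821 = 0.03245

α₀ = 0.0324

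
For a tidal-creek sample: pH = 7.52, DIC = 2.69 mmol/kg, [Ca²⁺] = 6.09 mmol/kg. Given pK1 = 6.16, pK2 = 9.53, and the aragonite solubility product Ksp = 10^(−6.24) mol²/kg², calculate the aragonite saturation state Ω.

Ω = 0.264

α₂ = 1 / (1 + [H⁺]/K2 + [H⁺]²/(K1K2)) = 1 / (1 + 10^+2.01 + 10^+0.65)
   = 1 / (1 + 102.33 + 4.4668) = 1/107.80 = 0.009277
[CO3²⁻] = α₂ × DIC = 0.009277 × 2.69 = 0.02495 mmol/kg
Ksp = 10^(−6.24) = 5.754×10^-7
Ω = [Ca²⁺][CO3²⁻]/Ksp = (6.09×10^-3)(2.495×10^-5) / 5.754×10^-7 = 0.264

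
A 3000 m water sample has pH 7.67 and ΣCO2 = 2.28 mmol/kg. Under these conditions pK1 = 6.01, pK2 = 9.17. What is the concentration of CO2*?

[CO2*] = 0.0473 mmol/kg

α₀ = 1 / (1 + K1/[H⁺] + K1K2/[H⁺]²) = 1 / (1 + 10^+1.66 + 10^+0.16)
   = 1 / (1 + 45.709 + 1.4454) = 1/48.154 = 0.02077
[CO2*] = α₀ × DIC = 0.02077 × 2.28 = 0.0473 mmol/kg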